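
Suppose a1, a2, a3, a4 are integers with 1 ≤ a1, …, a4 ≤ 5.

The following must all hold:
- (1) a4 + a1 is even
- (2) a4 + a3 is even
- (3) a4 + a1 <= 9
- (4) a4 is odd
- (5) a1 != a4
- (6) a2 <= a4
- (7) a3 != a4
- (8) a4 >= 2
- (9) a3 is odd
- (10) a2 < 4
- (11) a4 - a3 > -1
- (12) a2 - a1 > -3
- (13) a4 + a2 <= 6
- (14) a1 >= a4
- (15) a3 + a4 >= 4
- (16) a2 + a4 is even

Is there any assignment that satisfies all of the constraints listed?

Try a1 = 5, a2 = 3, a3 = 1, a4 = 3.
Check constraint 3: a4 + a1 = 8; constraint 11: a4 - a3 = 2; constraint 12: a2 - a1 = -2. The remaining constraints are straightforward to verify.

Satisfiable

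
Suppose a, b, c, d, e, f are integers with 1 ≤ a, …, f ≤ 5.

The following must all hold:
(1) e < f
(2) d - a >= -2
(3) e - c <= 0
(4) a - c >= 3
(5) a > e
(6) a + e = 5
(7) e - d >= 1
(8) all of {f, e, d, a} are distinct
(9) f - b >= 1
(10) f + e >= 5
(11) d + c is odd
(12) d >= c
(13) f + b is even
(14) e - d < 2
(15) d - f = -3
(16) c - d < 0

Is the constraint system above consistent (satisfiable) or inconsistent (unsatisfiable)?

Constraints 2, 3, 4, and 7 give a − c ≥ 3, c − e ≥ 0, e − d ≥ 1, d − a ≥ -2.
Adding all 4 inequalities: the left sides telescope to 0, and the right sides sum to 3 + 0 + 1 + (-2) = 2. So 0 ≥ 2, which is false.

Unsatisfiable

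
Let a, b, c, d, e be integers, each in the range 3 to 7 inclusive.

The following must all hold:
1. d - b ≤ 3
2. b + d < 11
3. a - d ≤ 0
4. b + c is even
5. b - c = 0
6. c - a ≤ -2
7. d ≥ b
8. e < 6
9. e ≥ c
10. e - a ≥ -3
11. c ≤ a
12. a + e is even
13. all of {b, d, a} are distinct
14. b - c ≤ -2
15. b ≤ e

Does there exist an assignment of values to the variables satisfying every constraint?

Constraints 1, 3, 6, and 14 give d − a ≥ 0, a − c ≥ 2, c − b ≥ 2, b − d ≥ -3.
Adding all 4 inequalities: the left sides telescope to 0, and the right sides sum to 0 + 2 + 2 + (-3) = 1. So 0 ≥ 1, which is false.

Unsatisfiable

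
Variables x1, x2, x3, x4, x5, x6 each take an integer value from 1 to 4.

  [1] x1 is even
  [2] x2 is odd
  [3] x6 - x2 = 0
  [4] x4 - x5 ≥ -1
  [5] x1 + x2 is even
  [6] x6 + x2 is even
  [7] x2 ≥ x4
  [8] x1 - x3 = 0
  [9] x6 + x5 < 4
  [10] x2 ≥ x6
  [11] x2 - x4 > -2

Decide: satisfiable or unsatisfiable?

Unsatisfiable

Constraint 1 makes x1 even and constraint 2 makes x2 odd, so x1 + x2 must be odd. Constraint 5 says x1 + x2 is even — contradiction.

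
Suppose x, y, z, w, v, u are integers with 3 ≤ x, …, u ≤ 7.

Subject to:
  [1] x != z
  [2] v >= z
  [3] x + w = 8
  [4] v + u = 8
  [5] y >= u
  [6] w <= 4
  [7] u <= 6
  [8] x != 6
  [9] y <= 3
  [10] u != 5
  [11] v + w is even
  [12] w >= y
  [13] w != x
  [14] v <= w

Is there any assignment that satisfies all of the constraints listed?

From constraints 6 and 14: v ≤ w ≤ 4. From constraints 5 and 9: u ≤ y ≤ 3. Hence v + u ≤ 7. But constraint 4 requires v + u = 8, and 8 > 7. Contradiction.

Unsatisfiable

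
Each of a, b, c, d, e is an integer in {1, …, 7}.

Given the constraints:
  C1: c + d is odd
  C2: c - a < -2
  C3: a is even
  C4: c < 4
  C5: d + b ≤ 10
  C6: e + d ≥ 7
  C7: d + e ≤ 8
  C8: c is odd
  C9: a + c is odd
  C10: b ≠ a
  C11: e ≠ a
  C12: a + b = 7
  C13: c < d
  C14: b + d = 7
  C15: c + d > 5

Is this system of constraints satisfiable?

Take a = 6, b = 1, c = 1, d = 6, e = 1. Then constraint 2: c - a = -5; constraint 5: d + b = 7, and every other listed constraint is also met.

Satisfiable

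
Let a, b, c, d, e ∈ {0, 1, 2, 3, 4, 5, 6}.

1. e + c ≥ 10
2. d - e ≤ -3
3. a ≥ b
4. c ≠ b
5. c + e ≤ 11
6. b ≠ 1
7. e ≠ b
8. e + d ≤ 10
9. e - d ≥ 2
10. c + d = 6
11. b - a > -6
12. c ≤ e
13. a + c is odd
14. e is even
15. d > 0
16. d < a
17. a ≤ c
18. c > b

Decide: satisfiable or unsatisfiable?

Take a = 3, b = 0, c = 4, d = 2, e = 6. Then constraint 1: e + c = 10; constraint 2: d - e = -4; constraint 5: c + e = 10, and every other listed constraint is also met.

Satisfiable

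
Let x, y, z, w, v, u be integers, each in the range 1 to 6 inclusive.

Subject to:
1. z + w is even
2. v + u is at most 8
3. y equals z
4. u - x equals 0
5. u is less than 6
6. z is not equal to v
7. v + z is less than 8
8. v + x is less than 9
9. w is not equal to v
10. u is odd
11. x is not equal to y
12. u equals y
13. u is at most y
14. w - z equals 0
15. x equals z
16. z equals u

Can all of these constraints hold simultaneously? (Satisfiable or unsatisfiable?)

Unsatisfiable

From constraints 12, 15, and 16, x = z = u = y, so x = y. But constraint 11 says x ≠ y. Contradiction.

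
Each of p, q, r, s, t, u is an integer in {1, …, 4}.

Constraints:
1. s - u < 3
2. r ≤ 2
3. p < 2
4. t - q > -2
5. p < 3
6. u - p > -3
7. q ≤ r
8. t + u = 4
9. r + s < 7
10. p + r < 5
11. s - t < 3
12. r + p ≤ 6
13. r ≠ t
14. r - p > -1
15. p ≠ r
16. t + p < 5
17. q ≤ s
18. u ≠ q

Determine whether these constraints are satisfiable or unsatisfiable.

Try p = 1, q = 2, r = 2, s = 3, t = 3, u = 1.
Check constraint 1: s - u = 2; constraint 4: t - q = 1; constraint 6: u - p = 0. The remaining constraints are straightforward to verify.

Satisfiable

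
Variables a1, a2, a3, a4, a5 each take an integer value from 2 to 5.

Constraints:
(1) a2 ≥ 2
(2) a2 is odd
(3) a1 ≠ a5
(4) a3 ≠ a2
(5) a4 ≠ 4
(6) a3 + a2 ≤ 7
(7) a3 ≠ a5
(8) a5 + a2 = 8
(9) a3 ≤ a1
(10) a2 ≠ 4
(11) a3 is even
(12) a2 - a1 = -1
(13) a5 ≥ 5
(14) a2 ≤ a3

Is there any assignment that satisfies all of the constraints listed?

Satisfiable

Try a1 = 4, a2 = 3, a3 = 4, a4 = 2, a5 = 5.
Check constraint 6: a3 + a2 = 7; constraint 8: a5 + a2 = 8; constraint 12: a2 - a1 = -1. The remaining constraints are straightforward to verify.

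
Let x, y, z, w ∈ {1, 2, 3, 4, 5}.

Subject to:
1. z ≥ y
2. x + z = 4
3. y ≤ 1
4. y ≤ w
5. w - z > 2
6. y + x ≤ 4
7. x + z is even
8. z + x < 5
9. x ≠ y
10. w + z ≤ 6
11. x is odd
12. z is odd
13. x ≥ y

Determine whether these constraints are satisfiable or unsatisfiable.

Setting (x, y, z, w) = (3, 1, 1, 4) satisfies everything: constraint 2: x + z = 4; constraint 5: w - z = 3, and the others follow.

Satisfiable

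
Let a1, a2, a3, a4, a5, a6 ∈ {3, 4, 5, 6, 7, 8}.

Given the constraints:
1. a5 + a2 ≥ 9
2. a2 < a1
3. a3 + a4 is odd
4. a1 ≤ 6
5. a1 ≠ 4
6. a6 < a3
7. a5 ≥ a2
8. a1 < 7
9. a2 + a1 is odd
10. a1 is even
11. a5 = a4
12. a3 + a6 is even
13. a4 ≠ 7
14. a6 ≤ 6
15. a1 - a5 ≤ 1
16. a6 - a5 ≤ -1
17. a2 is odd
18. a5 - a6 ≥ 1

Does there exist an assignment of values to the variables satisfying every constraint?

One satisfying assignment is a1 = 6, a2 = 5, a3 = 7, a4 = 6, a5 = 6, a6 = 5.
For the less obvious constraints — constraint 1: a5 + a2 = 11; constraint 15: a1 - a5 = 0 — and the others hold by inspection.

Satisfiable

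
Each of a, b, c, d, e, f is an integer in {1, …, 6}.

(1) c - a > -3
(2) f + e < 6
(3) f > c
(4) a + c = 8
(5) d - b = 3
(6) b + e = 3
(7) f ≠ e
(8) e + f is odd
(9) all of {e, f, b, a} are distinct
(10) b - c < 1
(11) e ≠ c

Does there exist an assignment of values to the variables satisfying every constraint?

Satisfiable

One satisfying assignment is a = 5, b = 2, c = 3, d = 5, e = 1, f = 4.
For the less obvious constraints — constraint 1: c - a = -2; constraint 2: f + e = 5; constraint 4: a + c = 8 — and the others hold by inspection.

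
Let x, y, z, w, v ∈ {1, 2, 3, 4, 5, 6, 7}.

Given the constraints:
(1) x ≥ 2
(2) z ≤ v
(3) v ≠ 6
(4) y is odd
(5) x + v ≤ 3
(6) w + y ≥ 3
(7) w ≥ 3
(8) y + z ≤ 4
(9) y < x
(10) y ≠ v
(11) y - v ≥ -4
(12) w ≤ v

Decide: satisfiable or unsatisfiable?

From constraint 1: x ≥ 2. From constraints 7 and 12: v ≥ w ≥ 3. Hence x + v ≥ 5. But constraint 5 requires x + v ≤ 3, and 3 < 5. Contradiction.

Unsatisfiable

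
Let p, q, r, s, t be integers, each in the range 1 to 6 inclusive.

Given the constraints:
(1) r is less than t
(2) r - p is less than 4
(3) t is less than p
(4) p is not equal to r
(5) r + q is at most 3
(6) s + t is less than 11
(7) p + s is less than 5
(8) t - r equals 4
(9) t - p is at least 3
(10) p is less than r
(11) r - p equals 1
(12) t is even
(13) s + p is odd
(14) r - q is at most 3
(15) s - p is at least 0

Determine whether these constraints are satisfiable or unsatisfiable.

Constraints 1, 3, and 10 give t < p, p < r, r < t. Chaining: t < p < r < t, which forces t < t — impossible.

Unsatisfiable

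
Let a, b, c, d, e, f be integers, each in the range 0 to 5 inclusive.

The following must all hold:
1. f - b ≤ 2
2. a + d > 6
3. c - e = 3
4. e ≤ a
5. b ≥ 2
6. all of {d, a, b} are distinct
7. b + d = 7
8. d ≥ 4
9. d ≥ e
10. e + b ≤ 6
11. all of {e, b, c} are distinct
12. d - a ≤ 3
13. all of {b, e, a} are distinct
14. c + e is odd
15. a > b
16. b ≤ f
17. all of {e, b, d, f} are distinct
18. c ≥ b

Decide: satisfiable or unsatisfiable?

Satisfiable

Take a = 4, b = 2, c = 4, d = 5, e = 1, f = 3. Then constraint 1: f - b = 1; constraint 2: a + d = 9; constraint 3: c - e = 3, and every other listed constraint is also met.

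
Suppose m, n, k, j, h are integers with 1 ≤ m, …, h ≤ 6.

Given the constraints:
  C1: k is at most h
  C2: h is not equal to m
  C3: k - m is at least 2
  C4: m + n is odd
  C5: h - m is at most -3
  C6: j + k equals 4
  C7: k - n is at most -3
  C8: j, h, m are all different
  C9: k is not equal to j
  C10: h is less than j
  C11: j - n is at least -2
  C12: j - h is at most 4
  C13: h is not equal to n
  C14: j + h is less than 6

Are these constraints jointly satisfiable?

Constraints 3, 5, 7, 11, and 12 give k − m ≥ 2, m − h ≥ 3, h − j ≥ -4, j − n ≥ -2, n − k ≥ 3.
Adding all 5 inequalities: the left sides telescope to 0, and the right sides sum to 2 + 3 + (-4) + (-2) + 3 = 2. So 0 ≥ 2, which is false.

Unsatisfiable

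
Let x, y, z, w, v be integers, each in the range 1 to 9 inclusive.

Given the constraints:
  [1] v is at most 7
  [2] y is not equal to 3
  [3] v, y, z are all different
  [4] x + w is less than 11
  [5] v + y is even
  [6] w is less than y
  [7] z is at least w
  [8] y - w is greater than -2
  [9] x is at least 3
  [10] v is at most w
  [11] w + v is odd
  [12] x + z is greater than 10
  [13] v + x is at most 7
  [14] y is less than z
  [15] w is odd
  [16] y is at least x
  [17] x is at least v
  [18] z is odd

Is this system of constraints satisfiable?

Satisfiable

One satisfying assignment is x = 3, y = 8, z = 9, w = 7, v = 2.
For the less obvious constraints — constraint 4: x + w = 10; constraint 8: y - w = 1 — and the others hold by inspection.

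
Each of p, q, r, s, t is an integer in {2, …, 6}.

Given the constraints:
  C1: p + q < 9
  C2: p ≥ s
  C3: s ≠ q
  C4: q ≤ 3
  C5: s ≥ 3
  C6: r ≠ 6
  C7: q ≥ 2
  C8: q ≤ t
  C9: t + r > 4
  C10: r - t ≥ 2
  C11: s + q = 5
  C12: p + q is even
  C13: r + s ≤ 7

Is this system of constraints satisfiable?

Setting (p, q, r, s, t) = (6, 2, 4, 3, 2) satisfies everything: constraint 1: p + q = 8; constraint 9: t + r = 6; constraint 10: r - t = 2, and the others follow.

Satisfiable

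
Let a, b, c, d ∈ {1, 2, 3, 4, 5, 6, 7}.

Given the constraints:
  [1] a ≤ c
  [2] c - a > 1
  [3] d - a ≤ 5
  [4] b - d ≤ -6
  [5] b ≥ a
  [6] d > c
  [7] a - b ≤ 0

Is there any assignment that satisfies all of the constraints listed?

Unsatisfiable

Constraints 3, 4, and 7 give b − a ≥ 0, a − d ≥ -5, d − b ≥ 6.
Adding all 3 inequalities: the left sides telescope to 0, and the right sides sum to 0 + (-5) + 6 = 1. So 0 ≥ 1, which is false.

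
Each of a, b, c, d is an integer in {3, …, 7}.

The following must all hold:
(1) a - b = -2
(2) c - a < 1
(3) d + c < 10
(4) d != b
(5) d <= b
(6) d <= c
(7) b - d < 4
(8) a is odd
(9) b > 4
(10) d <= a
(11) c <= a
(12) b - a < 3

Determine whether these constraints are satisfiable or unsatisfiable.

The assignment a = 5, b = 7, c = 4, d = 4 works:
  constraint 1 holds since a - b = -2.
  constraint 2 holds since c - a = -1.
The rest check out directly.

Satisfiable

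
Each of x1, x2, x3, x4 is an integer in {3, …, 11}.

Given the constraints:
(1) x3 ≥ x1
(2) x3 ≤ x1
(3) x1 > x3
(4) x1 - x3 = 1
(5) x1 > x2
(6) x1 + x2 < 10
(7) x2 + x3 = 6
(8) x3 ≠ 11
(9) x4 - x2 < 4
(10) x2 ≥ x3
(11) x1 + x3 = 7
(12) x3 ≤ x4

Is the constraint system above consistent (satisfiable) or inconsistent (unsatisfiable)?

Constraints 1, 5, and 10 give x1 ≤ x3, x3 ≤ x2, x2 < x1. Chaining: x1 ≤ x3 ≤ x2 < x1, which forces x1 < x1 — impossible.

Unsatisfiable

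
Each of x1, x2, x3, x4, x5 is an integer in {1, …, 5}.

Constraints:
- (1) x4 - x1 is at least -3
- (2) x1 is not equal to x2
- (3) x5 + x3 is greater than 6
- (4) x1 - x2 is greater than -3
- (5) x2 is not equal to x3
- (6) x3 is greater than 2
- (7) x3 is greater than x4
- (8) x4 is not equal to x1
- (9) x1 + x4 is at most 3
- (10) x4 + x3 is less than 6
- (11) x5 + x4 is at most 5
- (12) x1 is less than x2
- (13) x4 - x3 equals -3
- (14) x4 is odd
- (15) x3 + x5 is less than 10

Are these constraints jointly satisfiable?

Satisfiable

Try x1 = 2, x2 = 3, x3 = 4, x4 = 1, x5 = 4.
Check constraint 1: x4 - x1 = -1; constraint 3: x5 + x3 = 8; constraint 4: x1 - x2 = -1. The remaining constraints are straightforward to verify.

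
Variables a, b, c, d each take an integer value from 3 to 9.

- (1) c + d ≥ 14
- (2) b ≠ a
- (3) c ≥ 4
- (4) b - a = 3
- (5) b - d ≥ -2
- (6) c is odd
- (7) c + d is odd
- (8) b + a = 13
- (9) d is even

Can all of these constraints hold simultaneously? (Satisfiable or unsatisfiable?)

Satisfiable

Try a = 5, b = 8, c = 7, d = 8.
Check constraint 1: c + d = 15; constraint 4: b - a = 3; constraint 5: b - d = 0. The remaining constraints are straightforward to verify.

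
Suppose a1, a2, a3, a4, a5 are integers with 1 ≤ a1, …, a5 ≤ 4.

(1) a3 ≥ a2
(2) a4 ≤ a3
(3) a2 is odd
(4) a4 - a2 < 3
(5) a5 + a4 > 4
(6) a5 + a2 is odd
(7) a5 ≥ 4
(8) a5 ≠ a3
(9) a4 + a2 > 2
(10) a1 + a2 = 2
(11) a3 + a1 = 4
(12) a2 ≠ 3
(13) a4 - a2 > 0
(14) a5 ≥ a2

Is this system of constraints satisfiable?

The assignment a1 = 1, a2 = 1, a3 = 3, a4 = 3, a5 = 4 works:
  constraint 4 holds since a4 - a2 = 2.
  constraint 5 holds since a5 + a4 = 7.
The rest check out directly.

Satisfiable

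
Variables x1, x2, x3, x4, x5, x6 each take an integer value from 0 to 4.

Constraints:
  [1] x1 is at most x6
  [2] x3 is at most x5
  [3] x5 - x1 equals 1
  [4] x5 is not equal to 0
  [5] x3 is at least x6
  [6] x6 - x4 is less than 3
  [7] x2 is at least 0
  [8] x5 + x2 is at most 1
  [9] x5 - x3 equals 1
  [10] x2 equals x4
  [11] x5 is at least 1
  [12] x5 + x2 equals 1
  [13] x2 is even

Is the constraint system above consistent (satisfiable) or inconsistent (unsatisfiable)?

Satisfiable

Take x1 = 0, x2 = 0, x3 = 0, x4 = 0, x5 = 1, x6 = 0. Then constraint 3: x5 - x1 = 1; constraint 6: x6 - x4 = 0; constraint 8: x5 + x2 = 1, and every other listed constraint is also met.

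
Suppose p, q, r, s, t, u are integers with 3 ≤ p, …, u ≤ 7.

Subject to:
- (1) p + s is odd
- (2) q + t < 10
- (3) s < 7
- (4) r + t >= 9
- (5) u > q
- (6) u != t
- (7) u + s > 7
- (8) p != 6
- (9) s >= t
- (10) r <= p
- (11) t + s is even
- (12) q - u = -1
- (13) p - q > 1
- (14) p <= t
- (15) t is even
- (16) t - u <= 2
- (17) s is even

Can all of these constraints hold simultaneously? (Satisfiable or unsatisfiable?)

One satisfying assignment is p = 5, q = 3, r = 5, s = 6, t = 6, u = 4.
For the less obvious constraints — constraint 2: q + t = 9; constraint 4: r + t = 11 — and the others hold by inspection.

Satisfiable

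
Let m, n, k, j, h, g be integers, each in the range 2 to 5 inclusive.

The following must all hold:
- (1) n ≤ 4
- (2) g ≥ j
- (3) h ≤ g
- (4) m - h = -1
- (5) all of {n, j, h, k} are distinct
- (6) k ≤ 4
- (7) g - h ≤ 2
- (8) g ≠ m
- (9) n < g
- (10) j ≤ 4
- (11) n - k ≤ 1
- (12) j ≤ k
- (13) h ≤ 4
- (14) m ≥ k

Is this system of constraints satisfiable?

Unsatisfiable

Constraints 1, 6, 10, and 13 confine each of n, j, h, k to the 3 values {2, …, 4} (the domain already gives each ≥ 2).
Constraint 5 requires all 4 of them to be distinct, but only 3 values are available — impossible by the pigeonhole principle.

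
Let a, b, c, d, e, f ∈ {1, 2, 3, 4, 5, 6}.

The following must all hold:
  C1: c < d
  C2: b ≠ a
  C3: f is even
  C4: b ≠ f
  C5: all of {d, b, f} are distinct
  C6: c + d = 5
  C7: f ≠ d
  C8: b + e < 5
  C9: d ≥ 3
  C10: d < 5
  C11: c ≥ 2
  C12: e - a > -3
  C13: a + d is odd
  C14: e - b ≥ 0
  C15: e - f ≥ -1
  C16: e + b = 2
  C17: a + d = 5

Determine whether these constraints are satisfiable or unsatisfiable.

Satisfiable

Setting (a, b, c, d, e, f) = (2, 1, 2, 3, 1, 2) satisfies everything: constraint 6: c + d = 5; constraint 8: b + e = 2; constraint 12: e - a = -1, and the others follow.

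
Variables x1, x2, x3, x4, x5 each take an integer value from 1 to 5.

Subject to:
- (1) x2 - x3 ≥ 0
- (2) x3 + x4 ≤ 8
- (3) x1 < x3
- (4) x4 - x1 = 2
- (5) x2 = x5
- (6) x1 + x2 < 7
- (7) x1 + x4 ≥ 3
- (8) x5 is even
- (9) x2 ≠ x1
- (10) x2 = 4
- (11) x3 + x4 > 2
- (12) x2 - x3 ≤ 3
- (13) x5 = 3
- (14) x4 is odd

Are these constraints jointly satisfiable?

Unsatisfiable

Constraint 10 fixes x2 = 4 and constraint 13 fixes x5 = 3, but constraint 5 requires x2 = x5. Since 4 ≠ 3, contradiction.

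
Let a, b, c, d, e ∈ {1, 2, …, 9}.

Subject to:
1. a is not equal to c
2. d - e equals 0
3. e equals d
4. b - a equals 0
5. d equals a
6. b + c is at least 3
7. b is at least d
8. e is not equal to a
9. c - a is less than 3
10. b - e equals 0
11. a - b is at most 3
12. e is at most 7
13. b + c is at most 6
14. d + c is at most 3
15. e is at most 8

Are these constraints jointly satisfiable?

From constraints 3 and 5, e = d = a, so e = a. But constraint 8 says e ≠ a. Contradiction.

Unsatisfiable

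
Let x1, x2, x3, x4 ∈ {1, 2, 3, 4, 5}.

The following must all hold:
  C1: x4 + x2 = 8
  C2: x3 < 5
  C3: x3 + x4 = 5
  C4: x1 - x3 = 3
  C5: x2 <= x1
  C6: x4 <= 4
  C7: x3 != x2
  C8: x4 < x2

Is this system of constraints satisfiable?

Satisfiable

Setting (x1, x2, x3, x4) = (5, 5, 2, 3) satisfies everything: constraint 1: x4 + x2 = 8; constraint 3: x3 + x4 = 5; constraint 4: x1 - x3 = 3, and the others follow.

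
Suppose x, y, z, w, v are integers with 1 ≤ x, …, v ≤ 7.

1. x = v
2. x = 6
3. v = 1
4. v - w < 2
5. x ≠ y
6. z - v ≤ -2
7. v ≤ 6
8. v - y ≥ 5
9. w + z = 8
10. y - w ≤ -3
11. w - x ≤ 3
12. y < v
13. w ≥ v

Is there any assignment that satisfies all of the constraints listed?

Unsatisfiable

Constraint 2 fixes x = 6 and constraint 3 fixes v = 1, but constraint 1 requires x = v. Since 6 ≠ 1, contradiction.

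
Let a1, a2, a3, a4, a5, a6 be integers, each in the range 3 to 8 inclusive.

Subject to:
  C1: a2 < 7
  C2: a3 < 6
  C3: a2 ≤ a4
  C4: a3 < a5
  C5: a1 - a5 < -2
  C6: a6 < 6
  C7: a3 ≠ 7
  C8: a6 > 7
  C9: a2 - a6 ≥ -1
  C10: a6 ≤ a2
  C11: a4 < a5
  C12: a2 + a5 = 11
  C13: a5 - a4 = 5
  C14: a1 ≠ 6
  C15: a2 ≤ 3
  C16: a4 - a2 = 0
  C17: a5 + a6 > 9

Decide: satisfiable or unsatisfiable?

From constraint 8: a6 ≥ 8. From constraints 10 and 15: a6 ≤ a2 and a2 ≤ 3, so a6 ≤ 3. But 3 < 8, so no value of a6 works.

Unsatisfiable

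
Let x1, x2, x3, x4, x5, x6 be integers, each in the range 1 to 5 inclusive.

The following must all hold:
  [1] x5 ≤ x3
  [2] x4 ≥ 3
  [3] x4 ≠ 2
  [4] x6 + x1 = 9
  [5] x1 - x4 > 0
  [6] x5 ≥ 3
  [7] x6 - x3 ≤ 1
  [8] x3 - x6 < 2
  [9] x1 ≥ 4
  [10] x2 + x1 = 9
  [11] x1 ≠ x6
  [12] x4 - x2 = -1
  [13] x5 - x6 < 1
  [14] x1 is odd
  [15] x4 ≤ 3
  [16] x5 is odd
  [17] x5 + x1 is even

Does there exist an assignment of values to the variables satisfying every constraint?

Satisfiable

One satisfying assignment is x1 = 5, x2 = 4, x3 = 5, x4 = 3, x5 = 3, x6 = 4.
For the less obvious constraints — constraint 4: x6 + x1 = 9; constraint 5: x1 - x4 = 2; constraint 7: x6 - x3 = -1 — and the others hold by inspection.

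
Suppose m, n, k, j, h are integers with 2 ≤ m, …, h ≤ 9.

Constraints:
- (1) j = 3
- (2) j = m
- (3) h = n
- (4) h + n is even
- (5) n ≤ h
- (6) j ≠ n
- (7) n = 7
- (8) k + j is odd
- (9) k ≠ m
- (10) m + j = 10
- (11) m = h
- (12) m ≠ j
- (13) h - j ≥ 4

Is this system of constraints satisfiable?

Constraint 1 fixes j = 3 and constraint 7 fixes n = 7. Constraints 2, 3, and 11 give j = m = h = n, so j = n. But 3 ≠ 7 — contradiction.

Unsatisfiable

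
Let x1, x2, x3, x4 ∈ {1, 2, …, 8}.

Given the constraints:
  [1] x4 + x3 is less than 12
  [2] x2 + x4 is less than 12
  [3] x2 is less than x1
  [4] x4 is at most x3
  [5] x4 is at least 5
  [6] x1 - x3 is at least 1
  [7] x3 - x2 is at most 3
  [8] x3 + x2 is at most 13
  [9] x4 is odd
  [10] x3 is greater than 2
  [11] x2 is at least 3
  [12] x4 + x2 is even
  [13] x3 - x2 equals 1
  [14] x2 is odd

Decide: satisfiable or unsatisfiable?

Satisfiable

Setting (x1, x2, x3, x4) = (7, 5, 6, 5) satisfies everything: constraint 1: x4 + x3 = 11; constraint 2: x2 + x4 = 10, and the others follow.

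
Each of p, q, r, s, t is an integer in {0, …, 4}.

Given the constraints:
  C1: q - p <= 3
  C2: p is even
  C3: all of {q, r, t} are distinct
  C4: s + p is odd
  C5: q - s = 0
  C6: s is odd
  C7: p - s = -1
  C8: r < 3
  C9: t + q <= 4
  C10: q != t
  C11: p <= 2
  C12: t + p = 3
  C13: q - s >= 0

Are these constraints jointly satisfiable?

The assignment p = 2, q = 3, r = 0, s = 3, t = 1 works:
  constraint 1 holds since q - p = 1.
  constraint 5 holds since q - s = 0.
  constraint 7 holds since p - s = -1.
The rest check out directly.

Satisfiable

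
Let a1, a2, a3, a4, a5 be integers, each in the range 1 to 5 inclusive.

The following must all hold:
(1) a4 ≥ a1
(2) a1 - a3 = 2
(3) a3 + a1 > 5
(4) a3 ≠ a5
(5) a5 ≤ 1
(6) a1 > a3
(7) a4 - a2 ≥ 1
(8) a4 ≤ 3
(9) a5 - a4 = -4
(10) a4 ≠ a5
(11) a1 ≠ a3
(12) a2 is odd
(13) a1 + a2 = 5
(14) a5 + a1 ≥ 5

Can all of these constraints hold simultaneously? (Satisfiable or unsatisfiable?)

From constraint 5: a5 ≤ 1. From constraints 1 and 8: a1 ≤ a4 ≤ 3. Hence a5 + a1 ≤ 4. But constraint 14 requires a5 + a1 ≥ 5, and 5 > 4. Contradiction.

Unsatisfiable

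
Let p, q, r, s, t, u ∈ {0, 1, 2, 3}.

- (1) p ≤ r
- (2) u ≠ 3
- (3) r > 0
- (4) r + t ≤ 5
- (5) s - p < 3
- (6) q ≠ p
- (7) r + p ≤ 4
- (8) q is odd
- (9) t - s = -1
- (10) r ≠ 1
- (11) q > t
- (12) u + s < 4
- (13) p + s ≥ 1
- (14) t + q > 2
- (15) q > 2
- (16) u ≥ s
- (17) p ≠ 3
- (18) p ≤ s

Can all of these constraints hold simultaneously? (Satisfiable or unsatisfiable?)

Satisfiable

Try p = 0, q = 3, r = 3, s = 1, t = 0, u = 1.
Check constraint 4: r + t = 3; constraint 5: s - p = 1. The remaining constraints are straightforward to verify.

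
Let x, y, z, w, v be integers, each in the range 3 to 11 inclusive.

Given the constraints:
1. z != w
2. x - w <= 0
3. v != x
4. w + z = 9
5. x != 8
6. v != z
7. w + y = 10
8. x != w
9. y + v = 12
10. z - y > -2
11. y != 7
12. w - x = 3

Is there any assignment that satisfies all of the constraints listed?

The assignment x = 3, y = 4, z = 3, w = 6, v = 8 works:
  constraint 2 holds since x - w = -3.
  constraint 4 holds since w + z = 9.
  constraint 7 holds since w + y = 10.
The rest check out directly.

Satisfiable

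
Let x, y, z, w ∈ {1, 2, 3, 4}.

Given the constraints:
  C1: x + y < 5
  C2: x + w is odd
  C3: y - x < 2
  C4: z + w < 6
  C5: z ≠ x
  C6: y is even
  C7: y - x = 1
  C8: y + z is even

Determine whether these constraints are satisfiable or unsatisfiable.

Setting (x, y, z, w) = (1, 2, 2, 2) satisfies everything: constraint 1: x + y = 3; constraint 3: y - x = 1; constraint 4: z + w = 4, and the others follow.

Satisfiable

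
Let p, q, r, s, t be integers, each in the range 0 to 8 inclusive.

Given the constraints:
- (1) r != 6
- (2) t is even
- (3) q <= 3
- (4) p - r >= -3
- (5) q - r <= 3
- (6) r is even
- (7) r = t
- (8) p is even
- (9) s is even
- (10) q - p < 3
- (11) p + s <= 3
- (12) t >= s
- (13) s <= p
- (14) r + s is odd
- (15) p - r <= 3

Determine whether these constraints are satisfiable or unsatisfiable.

Unsatisfiable

Constraint 6 makes r even and constraint 9 makes s even, so r + s must be even. Constraint 14 says r + s is odd — contradiction.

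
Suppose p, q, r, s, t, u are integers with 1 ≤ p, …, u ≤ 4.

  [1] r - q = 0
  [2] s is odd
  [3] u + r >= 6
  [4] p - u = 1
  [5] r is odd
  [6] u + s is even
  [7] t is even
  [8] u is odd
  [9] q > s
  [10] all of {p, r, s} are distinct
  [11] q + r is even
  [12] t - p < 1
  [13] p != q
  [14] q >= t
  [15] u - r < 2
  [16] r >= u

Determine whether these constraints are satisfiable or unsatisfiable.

One satisfying assignment is p = 4, q = 3, r = 3, s = 1, t = 2, u = 3.
For the less obvious constraints — constraint 1: r - q = 0; constraint 3: u + r = 6; constraint 4: p - u = 1 — and the others hold by inspection.

Satisfiable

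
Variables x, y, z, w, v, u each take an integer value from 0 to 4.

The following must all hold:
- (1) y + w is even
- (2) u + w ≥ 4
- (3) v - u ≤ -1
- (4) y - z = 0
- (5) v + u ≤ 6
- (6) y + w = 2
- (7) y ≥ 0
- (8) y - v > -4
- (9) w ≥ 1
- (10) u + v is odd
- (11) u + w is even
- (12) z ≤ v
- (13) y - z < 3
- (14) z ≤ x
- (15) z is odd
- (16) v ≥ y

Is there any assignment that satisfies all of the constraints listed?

Satisfiable

Setting (x, y, z, w, v, u) = (4, 1, 1, 1, 2, 3) satisfies everything: constraint 2: u + w = 4; constraint 3: v - u = -1; constraint 4: y - z = 0, and the others follow.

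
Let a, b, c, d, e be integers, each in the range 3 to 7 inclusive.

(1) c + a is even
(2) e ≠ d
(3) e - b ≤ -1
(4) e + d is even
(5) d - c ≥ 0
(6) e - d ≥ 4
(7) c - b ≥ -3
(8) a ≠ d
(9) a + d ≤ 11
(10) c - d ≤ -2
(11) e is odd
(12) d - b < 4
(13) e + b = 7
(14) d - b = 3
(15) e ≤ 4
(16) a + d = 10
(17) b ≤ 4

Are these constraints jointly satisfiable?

Constraints 3, 5, 6, and 7 give d − c ≥ 0, c − b ≥ -3, b − e ≥ 1, e − d ≥ 4.
Adding all 4 inequalities: the left sides telescope to 0, and the right sides sum to 0 + (-3) + 1 + 4 = 2. So 0 ≥ 2, which is false.

Unsatisfiable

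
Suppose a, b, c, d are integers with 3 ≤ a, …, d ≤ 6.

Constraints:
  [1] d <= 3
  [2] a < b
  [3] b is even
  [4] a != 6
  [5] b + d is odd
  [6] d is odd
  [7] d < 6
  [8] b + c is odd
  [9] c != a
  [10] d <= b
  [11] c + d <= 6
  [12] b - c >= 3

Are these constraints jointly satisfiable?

Satisfiable

Try a = 5, b = 6, c = 3, d = 3.
Check constraint 3: b = 6 is even; constraint 11: c + d = 6; constraint 12: b - c = 3. The remaining constraints are straightforward to verify.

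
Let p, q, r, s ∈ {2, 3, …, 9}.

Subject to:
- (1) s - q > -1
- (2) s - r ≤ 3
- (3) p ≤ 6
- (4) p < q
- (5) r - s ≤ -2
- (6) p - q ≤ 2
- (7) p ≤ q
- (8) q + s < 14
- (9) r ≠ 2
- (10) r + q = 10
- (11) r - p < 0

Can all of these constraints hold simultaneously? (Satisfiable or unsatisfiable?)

Setting (p, q, r, s) = (5, 6, 4, 7) satisfies everything: constraint 1: s - q = 1; constraint 2: s - r = 3, and the others follow.

Satisfiable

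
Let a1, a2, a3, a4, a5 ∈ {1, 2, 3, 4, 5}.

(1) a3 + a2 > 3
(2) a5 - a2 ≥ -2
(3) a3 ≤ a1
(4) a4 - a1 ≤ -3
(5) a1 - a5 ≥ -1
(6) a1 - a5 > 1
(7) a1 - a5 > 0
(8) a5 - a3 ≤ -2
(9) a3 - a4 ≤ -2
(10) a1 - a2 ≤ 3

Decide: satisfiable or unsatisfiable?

Unsatisfiable

Constraints 2, 4, 8, 9, and 10 give a2 − a1 ≥ -3, a1 − a4 ≥ 3, a4 − a3 ≥ 2, a3 − a5 ≥ 2, a5 − a2 ≥ -2.
Adding all 5 inequalities: the left sides telescope to 0, and the right sides sum to (-3) + 3 + 2 + 2 + (-2) = 2. So 0 ≥ 2, which is false.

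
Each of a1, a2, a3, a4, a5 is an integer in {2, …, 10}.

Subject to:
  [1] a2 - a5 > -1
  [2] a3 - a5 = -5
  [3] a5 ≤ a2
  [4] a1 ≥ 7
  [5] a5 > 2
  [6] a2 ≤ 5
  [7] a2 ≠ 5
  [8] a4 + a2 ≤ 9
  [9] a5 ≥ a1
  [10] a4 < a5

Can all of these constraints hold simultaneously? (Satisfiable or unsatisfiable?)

Unsatisfiable

From constraints 4 and 9: a5 ≥ a1 and a1 ≥ 7, so a5 ≥ 7. From constraints 3 and 6: a5 ≤ a2 and a2 ≤ 5, so a5 ≤ 5. But 5 < 7, so no value of a5 works.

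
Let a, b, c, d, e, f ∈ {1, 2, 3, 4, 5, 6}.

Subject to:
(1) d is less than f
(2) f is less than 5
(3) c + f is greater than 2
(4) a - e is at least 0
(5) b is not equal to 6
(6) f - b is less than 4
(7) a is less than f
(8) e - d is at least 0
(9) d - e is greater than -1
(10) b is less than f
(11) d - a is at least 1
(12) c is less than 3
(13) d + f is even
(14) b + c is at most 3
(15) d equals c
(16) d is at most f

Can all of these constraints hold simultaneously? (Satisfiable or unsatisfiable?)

Constraints 4, 8, and 11 give e − d ≥ 0, d − a ≥ 1, a − e ≥ 0.
Adding all 3 inequalities: the left sides telescope to 0, and the right sides sum to 0 + 1 + 0 = 1. So 0 ≥ 1, which is false.

Unsatisfiable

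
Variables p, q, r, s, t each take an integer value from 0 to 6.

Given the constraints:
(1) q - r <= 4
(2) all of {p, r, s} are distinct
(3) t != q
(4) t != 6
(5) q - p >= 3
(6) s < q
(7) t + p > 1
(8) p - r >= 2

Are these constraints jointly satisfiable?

Unsatisfiable

Constraints 1, 5, and 8 give q − p ≥ 3, p − r ≥ 2, r − q ≥ -4.
Adding all 3 inequalities: the left sides telescope to 0, and the right sides sum to 3 + 2 + (-4) = 1. So 0 ≥ 1, which is false.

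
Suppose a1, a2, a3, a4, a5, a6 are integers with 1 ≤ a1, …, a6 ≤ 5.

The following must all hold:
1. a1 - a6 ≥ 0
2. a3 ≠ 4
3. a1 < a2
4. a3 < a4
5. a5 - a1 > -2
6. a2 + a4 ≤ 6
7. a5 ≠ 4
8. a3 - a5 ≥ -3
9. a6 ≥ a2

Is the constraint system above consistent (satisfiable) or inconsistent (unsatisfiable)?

Constraints 1, 3, and 9 give a6 ≤ a1, a1 < a2, a2 ≤ a6. Chaining: a6 ≤ a1 < a2 ≤ a6, which forces a6 < a6 — impossible.

Unsatisfiable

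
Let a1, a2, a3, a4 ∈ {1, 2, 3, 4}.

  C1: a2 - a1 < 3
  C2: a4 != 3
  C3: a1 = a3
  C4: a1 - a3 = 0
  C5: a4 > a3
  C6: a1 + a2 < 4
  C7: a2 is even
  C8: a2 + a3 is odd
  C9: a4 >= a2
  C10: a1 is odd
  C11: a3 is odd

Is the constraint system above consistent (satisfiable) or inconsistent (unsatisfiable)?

Try a1 = 1, a2 = 2, a3 = 1, a4 = 2.
Check constraint 1: a2 - a1 = 1; constraint 4: a1 - a3 = 0; constraint 6: a1 + a2 = 3. The remaining constraints are straightforward to verify.

Satisfiable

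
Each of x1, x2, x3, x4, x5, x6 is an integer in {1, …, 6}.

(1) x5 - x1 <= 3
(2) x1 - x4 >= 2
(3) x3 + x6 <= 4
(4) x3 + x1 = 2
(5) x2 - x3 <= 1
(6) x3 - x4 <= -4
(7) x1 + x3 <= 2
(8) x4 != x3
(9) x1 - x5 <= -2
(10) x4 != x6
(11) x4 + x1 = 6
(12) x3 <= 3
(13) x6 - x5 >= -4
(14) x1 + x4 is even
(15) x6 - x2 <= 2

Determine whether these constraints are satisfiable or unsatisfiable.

Constraints 2, 5, 6, 9, 13, and 15 give x4 − x3 ≥ 4, x3 − x2 ≥ -1, x2 − x6 ≥ -2, x6 − x5 ≥ -4, x5 − x1 ≥ 2, x1 − x4 ≥ 2.
Adding all 6 inequalities: the left sides telescope to 0, and the right sides sum to 4 + (-1) + (-2) + (-4) + 2 + 2 = 1. So 0 ≥ 1, which is false.

Unsatisfiable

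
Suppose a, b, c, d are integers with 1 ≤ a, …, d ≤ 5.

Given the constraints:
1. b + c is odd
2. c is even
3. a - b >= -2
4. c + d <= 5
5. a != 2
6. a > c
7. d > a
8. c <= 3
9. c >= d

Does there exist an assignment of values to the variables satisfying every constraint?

Constraints 6, 7, and 9 give d ≤ c, c < a, a < d. Chaining: d ≤ c < a < d, which forces d < d — impossible.

Unsatisfiable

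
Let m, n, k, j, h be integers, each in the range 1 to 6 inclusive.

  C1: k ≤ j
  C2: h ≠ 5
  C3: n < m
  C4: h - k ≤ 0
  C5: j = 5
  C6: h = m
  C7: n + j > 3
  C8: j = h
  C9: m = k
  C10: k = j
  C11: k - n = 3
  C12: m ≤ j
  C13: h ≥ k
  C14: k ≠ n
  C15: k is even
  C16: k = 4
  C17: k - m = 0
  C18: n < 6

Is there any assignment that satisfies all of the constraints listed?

Constraint 5 fixes j = 5 and constraint 16 fixes k = 4. Constraints 6, 8, and 9 give j = h = m = k, so j = k. But 5 ≠ 4 — contradiction.

Unsatisfiable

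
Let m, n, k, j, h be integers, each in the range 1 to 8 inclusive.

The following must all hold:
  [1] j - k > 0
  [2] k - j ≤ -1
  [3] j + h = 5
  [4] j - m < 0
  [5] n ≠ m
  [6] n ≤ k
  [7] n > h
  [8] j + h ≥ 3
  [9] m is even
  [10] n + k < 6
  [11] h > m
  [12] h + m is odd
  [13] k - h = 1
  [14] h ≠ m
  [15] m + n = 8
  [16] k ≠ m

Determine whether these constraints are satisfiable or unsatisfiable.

Constraints 1, 4, 6, 7, and 11 give n ≤ k, k < j, j < m, m < h, h < n. Chaining: n ≤ k < j < m < h < n, which forces n < n — impossible.

Unsatisfiable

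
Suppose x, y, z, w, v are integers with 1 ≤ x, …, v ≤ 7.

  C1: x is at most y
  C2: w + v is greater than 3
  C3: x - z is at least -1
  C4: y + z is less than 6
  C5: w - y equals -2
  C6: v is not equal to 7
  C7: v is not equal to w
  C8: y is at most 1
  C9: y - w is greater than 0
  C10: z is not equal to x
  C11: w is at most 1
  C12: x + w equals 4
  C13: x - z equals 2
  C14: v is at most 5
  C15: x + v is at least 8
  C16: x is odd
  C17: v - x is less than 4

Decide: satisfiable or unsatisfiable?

From constraints 1 and 8: x ≤ y ≤ 1. From constraint 14: v ≤ 5. Hence x + v ≤ 6. But constraint 15 requires x + v ≥ 8, and 8 > 6. Contradiction.

Unsatisfiable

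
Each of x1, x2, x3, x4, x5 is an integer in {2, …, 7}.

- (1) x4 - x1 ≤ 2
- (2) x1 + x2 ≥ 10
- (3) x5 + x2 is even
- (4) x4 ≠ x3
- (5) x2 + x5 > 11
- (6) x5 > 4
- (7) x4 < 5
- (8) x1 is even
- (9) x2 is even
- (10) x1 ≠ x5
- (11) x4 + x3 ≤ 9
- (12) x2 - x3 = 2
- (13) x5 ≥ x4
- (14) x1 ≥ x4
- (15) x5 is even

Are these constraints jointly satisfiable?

The assignment x1 = 4, x2 = 6, x3 = 4, x4 = 3, x5 = 6 works:
  constraint 1 holds since x4 - x1 = -1.
  constraint 2 holds since x1 + x2 = 10.
  constraint 5 holds since x2 + x5 = 12.
The rest check out directly.

Satisfiable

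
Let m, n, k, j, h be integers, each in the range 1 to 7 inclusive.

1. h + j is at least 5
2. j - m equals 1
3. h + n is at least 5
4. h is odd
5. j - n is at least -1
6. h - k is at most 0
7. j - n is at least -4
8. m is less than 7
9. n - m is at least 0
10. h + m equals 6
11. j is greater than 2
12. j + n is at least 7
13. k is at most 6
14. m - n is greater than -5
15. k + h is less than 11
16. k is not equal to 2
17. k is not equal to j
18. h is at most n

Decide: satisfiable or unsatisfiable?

Take m = 3, n = 5, k = 6, j = 4, h = 3. Then constraint 1: h + j = 7; constraint 2: j - m = 1, and every other listed constraint is also met.

Satisfiable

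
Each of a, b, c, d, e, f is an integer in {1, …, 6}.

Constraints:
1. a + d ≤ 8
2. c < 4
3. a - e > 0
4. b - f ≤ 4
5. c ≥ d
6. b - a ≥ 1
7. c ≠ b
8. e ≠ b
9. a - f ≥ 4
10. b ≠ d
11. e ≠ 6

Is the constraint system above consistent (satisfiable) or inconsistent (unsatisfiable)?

Unsatisfiable

Constraints 4, 6, and 9 give f − b ≥ -4, b − a ≥ 1, a − f ≥ 4.
Adding all 3 inequalities: the left sides telescope to 0, and the right sides sum to (-4) + 1 + 4 = 1. So 0 ≥ 1, which is false.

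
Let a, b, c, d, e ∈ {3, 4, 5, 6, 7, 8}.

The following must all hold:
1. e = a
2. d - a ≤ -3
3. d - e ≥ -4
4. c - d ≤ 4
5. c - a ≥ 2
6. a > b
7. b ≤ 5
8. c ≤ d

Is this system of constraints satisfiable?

Constraints 2, 4, and 5 give d − c ≥ -4, c − a ≥ 2, a − d ≥ 3.
Adding all 3 inequalities: the left sides telescope to 0, and the right sides sum to (-4) + 2 + 3 = 1. So 0 ≥ 1, which is false.

Unsatisfiable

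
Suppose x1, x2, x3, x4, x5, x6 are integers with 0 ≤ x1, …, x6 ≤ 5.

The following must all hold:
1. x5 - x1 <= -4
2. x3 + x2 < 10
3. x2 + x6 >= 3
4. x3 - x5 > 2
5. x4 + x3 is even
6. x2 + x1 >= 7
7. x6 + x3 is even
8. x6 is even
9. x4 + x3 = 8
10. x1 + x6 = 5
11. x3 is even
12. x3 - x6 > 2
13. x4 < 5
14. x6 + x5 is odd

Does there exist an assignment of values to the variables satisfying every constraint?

The assignment x1 = 5, x2 = 4, x3 = 4, x4 = 4, x5 = 1, x6 = 0 works:
  constraint 1 holds since x5 - x1 = -4.
  constraint 2 holds since x3 + x2 = 8.
The rest check out directly.

Satisfiable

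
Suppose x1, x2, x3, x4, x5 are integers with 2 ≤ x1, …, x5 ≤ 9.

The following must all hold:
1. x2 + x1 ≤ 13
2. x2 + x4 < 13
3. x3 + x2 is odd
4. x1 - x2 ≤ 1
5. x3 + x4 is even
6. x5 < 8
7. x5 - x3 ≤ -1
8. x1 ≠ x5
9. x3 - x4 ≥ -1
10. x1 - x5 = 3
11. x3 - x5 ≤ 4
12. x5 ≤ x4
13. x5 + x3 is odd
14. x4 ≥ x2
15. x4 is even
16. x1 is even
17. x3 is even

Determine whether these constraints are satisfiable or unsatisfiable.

Satisfiable

Try x1 = 6, x2 = 5, x3 = 6, x4 = 6, x5 = 3.
Check constraint 1: x2 + x1 = 11; constraint 2: x2 + x4 = 11. The remaining constraints are straightforward to verify.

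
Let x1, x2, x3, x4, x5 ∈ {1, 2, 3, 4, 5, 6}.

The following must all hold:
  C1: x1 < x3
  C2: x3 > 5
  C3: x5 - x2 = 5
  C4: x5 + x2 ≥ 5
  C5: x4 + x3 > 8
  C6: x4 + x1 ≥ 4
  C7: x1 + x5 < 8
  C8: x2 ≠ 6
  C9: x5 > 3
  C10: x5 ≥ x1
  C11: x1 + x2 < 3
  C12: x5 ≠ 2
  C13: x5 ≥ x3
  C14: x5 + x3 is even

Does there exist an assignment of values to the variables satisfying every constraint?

Satisfiable

One satisfying assignment is x1 = 1, x2 = 1, x3 = 6, x4 = 4, x5 = 6.
For the less obvious constraints — constraint 3: x5 - x2 = 5; constraint 4: x5 + x2 = 7; constraint 5: x4 + x3 = 10 — and the others hold by inspection.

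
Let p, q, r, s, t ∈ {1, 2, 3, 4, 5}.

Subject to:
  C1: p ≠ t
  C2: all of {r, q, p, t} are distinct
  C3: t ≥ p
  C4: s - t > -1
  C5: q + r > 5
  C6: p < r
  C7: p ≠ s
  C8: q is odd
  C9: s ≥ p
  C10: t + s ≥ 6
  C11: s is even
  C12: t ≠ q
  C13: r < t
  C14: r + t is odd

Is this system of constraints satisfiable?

Satisfiable

Try p = 1, q = 5, r = 3, s = 4, t = 4.
Check constraint 4: s - t = 0; constraint 5: q + r = 8; constraint 10: t + s = 8. The remaining constraints are straightforward to verify.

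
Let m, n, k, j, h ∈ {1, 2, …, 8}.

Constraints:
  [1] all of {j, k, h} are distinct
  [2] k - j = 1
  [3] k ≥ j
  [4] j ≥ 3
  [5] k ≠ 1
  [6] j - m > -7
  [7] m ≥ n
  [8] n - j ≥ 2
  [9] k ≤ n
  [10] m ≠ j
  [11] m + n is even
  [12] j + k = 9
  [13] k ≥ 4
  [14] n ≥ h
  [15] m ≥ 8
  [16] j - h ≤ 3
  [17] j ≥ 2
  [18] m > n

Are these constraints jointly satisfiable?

Take m = 8, n = 6, k = 5, j = 4, h = 1. Then constraint 2: k - j = 1; constraint 6: j - m = -4; constraint 8: n - j = 2, and every other listed constraint is also met.

Satisfiable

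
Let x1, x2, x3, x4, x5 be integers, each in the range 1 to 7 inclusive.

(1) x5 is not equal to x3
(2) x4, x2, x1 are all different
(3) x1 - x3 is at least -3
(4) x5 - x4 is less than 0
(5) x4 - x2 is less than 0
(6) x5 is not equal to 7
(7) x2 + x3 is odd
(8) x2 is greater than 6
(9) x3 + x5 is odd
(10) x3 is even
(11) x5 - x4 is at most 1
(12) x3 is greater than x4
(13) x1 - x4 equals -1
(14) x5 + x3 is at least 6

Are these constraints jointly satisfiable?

Try x1 = 3, x2 = 7, x3 = 6, x4 = 4, x5 = 3.
Check constraint 3: x1 - x3 = -3; constraint 4: x5 - x4 = -1; constraint 5: x4 - x2 = -3. The remaining constraints are straightforward to verify.

Satisfiable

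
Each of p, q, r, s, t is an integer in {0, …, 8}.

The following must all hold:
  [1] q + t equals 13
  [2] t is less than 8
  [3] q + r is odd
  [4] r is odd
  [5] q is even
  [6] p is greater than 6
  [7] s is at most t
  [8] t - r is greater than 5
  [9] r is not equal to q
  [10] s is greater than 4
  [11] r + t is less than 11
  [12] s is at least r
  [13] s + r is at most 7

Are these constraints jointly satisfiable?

Satisfiable

Setting (p, q, r, s, t) = (7, 6, 1, 6, 7) satisfies everything: constraint 1: q + t = 13; constraint 8: t - r = 6; constraint 11: r + t = 8, and the others follow.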